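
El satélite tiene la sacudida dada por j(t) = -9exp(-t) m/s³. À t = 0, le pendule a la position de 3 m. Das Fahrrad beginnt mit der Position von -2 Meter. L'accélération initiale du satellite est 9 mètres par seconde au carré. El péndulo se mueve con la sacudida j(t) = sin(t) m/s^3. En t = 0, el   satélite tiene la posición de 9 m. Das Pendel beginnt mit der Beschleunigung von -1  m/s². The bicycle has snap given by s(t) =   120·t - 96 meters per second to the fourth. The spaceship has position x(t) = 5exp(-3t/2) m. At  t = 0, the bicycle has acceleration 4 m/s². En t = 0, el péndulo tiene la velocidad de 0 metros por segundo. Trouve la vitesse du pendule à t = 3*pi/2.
Nous devons intégrer notre équation du jerk j(t) = sin(t) 2 fois. En prenant ∫j(t)dt et en appliquant a(0) = -1, nous trouvons a(t) = -cos(t). La primitive de l'accélération est la vitesse. En utilisant v(0) = 0, nous obtenons v(t) = -sin(t). De l'équation de la vitesse v(t) = -sin(t), nous substituons t = 3*pi/2 pour obtenir v = 1.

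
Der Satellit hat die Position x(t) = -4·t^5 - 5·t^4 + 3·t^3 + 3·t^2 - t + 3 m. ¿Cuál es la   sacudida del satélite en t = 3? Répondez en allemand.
Um dies zu lösen, müssen wir 3 Ableitungen unserer Gleichung für die Position x(t) = -4·t^5 - 5·t^4 + 3·t^3 + 3·t^2 - t + 3 nehmen. Die Ableitung von der Position ergibt die Geschwindigkeit: v(t) = -20·t^4 - 20·t^3 + 9·t^2 + 6·t - 1. Die Ableitung von der Geschwindigkeit ergibt die Beschleunigung: a(t) = -80·t^3 - 60·t^2 + 18·t + 6. Durch Ableiten von der Beschleunigung erhalten wir den Ruck: j(t) = -240·t^2 - 120·t + 18. Mit j(t) = -240·t^2 - 120·t + 18 und Einsetzen von t = 3, finden wir j = -2502.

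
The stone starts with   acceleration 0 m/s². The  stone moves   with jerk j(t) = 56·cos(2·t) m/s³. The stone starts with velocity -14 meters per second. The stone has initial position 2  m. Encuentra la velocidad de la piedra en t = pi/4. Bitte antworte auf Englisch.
To find the answer, we compute 2 integrals of j(t) = 56·cos(2·t). The integral of jerk is acceleration. Using a(0) = 0, we get a(t) = 28·sin(2·t). The integral of acceleration is velocity. Using v(0) = -14, we get v(t) = -14·cos(2·t). From the given velocity equation v(t) = -14·cos(2·t), we substitute t = pi/4 to get v = 0.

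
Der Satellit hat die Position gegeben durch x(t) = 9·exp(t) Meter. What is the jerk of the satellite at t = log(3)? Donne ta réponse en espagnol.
Para resolver esto, necesitamos tomar 3 derivadas de nuestra ecuación de la posición x(t) = 9·exp(t). Derivando la posición, obtenemos la velocidad: v(t) = 9·exp(t). Tomando d/dt de v(t), encontramos a(t) = 9·exp(t). Tomando d/dt de a(t), encontramos j(t) = 9·exp(t). De la ecuación de la sacudida j(t) = 9·exp(t), sustituimos t = log(3) para obtener j = 27.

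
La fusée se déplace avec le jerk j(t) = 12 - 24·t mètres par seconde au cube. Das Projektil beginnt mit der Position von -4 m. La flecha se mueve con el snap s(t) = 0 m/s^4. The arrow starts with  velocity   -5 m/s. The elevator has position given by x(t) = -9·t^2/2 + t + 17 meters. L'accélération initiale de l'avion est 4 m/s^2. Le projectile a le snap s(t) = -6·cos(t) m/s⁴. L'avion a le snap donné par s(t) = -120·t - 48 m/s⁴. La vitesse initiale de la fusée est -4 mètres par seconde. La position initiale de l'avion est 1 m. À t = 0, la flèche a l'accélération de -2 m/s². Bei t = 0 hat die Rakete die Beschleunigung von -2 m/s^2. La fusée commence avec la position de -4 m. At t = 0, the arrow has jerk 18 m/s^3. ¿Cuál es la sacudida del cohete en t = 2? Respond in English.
Using j(t) = 12 - 24·t and substituting t = 2, we find j = -36.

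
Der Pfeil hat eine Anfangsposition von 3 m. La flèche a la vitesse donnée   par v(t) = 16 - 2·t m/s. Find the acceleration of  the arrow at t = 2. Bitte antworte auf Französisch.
En partant de la vitesse v(t) = 16 - 2·t, nous prenons 1 dérivée. En prenant d/dt de v(t), nous trouvons a(t) = -2. Nous avons l'accélération a(t) = -2. En substituant t = 2: a(2) = -2.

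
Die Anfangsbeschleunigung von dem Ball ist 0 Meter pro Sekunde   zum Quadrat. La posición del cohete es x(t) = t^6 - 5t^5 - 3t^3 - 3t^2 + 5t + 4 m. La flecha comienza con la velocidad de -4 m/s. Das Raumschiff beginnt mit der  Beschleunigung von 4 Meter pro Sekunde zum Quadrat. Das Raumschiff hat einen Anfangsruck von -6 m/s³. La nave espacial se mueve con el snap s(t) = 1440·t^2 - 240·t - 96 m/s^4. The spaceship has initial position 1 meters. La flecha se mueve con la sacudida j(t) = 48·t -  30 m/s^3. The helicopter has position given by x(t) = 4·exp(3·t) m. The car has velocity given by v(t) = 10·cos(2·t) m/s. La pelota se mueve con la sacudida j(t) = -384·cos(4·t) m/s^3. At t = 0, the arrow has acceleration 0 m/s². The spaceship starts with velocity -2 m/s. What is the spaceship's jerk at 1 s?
To find the answer, we compute 1 integral of s(t) = 1440·t^2 - 240·t - 96. Integrating snap and using the initial condition j(0) = -6, we get j(t) = 480·t^3 - 120·t^2 - 96·t - 6. We have jerk j(t) = 480·t^3 - 120·t^2 - 96·t - 6. Substituting t = 1: j(1) = 258.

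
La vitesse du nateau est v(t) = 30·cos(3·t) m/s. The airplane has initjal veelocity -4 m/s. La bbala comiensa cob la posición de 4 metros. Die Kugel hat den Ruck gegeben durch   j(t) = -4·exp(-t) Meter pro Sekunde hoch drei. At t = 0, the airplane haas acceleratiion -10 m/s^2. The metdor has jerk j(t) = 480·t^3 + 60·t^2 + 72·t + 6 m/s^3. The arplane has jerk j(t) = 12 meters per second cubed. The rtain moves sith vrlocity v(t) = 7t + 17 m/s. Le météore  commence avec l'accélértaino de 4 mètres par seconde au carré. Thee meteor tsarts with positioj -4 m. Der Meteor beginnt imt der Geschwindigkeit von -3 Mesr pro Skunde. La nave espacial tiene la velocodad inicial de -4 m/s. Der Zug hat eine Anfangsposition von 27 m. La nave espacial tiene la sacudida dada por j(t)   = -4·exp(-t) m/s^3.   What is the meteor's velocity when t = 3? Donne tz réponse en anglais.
To solve this, we need to take 2 integrals of our jerk equation j(t) = 480·t^3 + 60·t^2 + 72·t + 6. The antiderivative of jerk is acceleration. Using a(0) = 4, we get a(t) = 120·t^4 + 20·t^3 + 36·t^2 + 6·t + 4. The integral of acceleration is velocity. Using v(0) = -3, we get v(t) = 24·t^5 + 5·t^4 + 12·t^3 + 3·t^2 + 4·t - 3. We have velocity v(t) = 24·t^5 + 5·t^4 + 12·t^3 + 3·t^2 + 4·t - 3. Substituting t = 3: v(3) = 6597.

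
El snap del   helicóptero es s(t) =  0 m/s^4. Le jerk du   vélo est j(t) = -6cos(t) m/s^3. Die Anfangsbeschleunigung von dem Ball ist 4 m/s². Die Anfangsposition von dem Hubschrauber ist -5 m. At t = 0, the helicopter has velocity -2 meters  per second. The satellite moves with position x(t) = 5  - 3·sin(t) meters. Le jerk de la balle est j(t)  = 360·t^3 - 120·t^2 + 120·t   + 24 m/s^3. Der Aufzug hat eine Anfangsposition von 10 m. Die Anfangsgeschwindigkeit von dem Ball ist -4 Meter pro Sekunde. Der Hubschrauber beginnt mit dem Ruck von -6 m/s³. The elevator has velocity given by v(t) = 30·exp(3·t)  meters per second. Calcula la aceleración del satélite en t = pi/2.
Debemos derivar nuestra ecuación de la posición x(t) = 5 - 3·sin(t) 2 veces. La derivada de la posición da la velocidad: v(t) = -3·cos(t). La derivada de la velocidad da la aceleración: a(t) = 3·sin(t). De la ecuación de la aceleración a(t) = 3·sin(t), sustituimos t = pi/2 para obtener a = 3.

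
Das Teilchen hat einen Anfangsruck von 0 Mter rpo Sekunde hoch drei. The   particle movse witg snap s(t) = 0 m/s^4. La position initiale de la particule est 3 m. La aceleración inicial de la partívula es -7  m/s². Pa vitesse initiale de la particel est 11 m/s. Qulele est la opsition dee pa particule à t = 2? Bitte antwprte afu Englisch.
To find the answer, we compute 4 antiderivatives of s(t) = 0. Taking ∫s(t)dt and applying j(0) = 0, we find j(t) = 0. Taking ∫j(t)dt and applying a(0) = -7, we find a(t) = -7. The integral of acceleration, with v(0) = 11, gives velocity: v(t) = 11 - 7·t. Taking ∫v(t)dt and applying x(0) = 3, we find x(t) = -7·t^2/2 + 11·t + 3. From the given position equation x(t) = -7·t^2/2 + 11·t + 3, we substitute t = 2 to get x = 11.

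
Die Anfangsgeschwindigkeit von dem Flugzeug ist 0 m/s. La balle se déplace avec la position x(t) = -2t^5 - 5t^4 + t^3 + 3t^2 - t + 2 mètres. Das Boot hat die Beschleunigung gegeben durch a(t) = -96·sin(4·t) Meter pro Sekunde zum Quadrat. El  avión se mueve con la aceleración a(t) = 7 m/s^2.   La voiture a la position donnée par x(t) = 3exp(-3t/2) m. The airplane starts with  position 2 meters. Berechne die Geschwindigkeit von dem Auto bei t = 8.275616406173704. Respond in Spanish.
Para resolver esto, necesitamos tomar 1 derivada de nuestra ecuación de la posición x(t) = 3·exp(-3·t/2). La derivada de la posición da la velocidad: v(t) = -9·exp(-3·t/2)/2. Tenemos la velocidad v(t) = -9·exp(-3·t/2)/2. Sustituyendo t = 8.275616406173704: v(8.275616406173704) = -0.0000182865048054884.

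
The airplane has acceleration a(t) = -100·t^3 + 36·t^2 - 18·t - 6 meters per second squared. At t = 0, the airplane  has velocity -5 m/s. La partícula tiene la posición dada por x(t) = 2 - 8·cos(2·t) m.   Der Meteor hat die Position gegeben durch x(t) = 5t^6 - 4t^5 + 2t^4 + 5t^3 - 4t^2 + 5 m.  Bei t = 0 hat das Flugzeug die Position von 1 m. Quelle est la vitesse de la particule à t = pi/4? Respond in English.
We must differentiate our position equation x(t) = 2 - 8·cos(2·t) 1 time. The derivative of position gives velocity: v(t) = 16·sin(2·t). From the given velocity equation v(t) = 16·sin(2·t), we substitute t = pi/4 to get v = 16.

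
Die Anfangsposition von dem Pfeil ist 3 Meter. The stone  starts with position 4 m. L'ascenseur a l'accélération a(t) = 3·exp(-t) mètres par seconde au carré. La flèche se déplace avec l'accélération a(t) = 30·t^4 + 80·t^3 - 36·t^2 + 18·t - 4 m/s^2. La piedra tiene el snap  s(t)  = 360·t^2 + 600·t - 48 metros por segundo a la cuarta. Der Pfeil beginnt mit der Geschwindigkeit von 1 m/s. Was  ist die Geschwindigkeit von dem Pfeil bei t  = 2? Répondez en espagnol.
Debemos encontrar la antiderivada de nuestra ecuación de la aceleración a(t) = 30·t^4 + 80·t^3 - 36·t^2 + 18·t - 4 1 vez. Integrando la aceleración y usando la condición inicial v(0) = 1, obtenemos v(t) = 6·t^5 + 20·t^4 - 12·t^3 + 9·t^2 - 4·t + 1. Usando v(t) = 6·t^5 + 20·t^4 - 12·t^3 + 9·t^2 - 4·t + 1 y sustituyendo t = 2, encontramos v = 445.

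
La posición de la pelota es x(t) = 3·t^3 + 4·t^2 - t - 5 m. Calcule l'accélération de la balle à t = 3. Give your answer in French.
En partant de la position x(t) = 3·t^3 + 4·t^2 - t - 5, nous prenons 2 dérivées. En dérivant la position, nous obtenons la vitesse: v(t) = 9·t^2 + 8·t - 1. La dérivée de la vitesse donne l'accélération: a(t) = 18·t + 8. De l'équation de l'accélération a(t) = 18·t + 8, nous substituons t = 3 pour obtenir a = 62.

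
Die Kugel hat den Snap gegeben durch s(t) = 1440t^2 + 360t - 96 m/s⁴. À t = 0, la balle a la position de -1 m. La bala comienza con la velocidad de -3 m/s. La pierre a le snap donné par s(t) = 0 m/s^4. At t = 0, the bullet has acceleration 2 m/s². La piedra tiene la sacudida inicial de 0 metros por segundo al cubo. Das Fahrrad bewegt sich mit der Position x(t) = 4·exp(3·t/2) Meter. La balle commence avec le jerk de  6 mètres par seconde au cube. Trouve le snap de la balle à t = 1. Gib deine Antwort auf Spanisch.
Tenemos el snap s(t) = 1440·t^2 + 360·t - 96. Sustituyendo t = 1: s(1) = 1704.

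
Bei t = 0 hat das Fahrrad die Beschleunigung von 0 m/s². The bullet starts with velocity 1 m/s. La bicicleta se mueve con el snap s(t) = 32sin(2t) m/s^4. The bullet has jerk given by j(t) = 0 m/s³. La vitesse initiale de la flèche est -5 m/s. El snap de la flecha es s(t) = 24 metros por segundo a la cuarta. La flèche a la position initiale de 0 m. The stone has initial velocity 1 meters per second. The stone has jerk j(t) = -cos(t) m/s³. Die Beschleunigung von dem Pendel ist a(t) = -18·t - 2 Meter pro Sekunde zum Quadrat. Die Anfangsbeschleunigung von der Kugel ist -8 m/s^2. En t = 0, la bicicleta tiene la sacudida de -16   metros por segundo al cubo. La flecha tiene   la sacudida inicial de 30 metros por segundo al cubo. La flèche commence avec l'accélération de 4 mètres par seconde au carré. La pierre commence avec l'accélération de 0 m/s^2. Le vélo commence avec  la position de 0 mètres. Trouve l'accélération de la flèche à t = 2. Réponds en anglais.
To solve this, we need to take 2 integrals of our snap equation s(t) = 24. The antiderivative of snap is jerk. Using j(0) = 30, we get j(t) = 24·t + 30. Taking ∫j(t)dt and applying a(0) = 4, we find a(t) = 12·t^2 + 30·t + 4. Using a(t) = 12·t^2 + 30·t + 4 and substituting t = 2, we find a = 112.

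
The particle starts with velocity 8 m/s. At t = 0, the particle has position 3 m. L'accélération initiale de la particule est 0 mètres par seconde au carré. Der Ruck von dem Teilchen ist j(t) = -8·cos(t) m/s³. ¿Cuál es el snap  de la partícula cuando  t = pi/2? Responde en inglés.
We must differentiate our jerk equation j(t) = -8·cos(t) 1 time. Differentiating jerk, we get snap: s(t) = 8·sin(t). From the given snap equation s(t) = 8·sin(t), we substitute t = pi/2 to get s = 8.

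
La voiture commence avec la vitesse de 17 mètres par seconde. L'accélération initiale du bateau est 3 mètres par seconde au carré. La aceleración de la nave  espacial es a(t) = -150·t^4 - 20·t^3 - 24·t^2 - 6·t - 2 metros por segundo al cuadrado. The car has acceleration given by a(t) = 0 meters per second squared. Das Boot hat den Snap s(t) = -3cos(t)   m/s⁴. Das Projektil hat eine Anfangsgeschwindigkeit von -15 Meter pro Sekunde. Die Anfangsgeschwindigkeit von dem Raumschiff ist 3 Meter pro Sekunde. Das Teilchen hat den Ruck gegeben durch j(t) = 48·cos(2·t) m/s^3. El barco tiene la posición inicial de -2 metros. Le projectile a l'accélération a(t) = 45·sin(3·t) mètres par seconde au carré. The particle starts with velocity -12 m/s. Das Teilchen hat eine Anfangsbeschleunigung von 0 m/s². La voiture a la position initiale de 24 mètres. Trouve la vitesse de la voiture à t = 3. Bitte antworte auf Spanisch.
Necesitamos integrar nuestra ecuación de la aceleración a(t) = 0 1 vez. La integral de la aceleración, con v(0) = 17, da la velocidad: v(t) = 17. Usando v(t) = 17 y sustituyendo t = 3, encontramos v = 17.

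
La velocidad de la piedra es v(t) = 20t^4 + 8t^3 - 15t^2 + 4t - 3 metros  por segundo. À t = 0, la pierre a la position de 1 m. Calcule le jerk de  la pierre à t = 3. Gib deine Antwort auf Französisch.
Pour résoudre ceci, nous devons prendre 2 dérivées de notre équation de la vitesse v(t) = 20·t^4 + 8·t^3 - 15·t^2 + 4·t - 3. En dérivant la vitesse, nous obtenons l'accélération: a(t) = 80·t^3 + 24·t^2 - 30·t + 4. La dérivée de l'accélération donne le jerk: j(t) = 240·t^2 + 48·t - 30. Nous avons le jerk j(t) = 240·t^2 + 48·t - 30. En substituant t = 3: j(3) = 2274.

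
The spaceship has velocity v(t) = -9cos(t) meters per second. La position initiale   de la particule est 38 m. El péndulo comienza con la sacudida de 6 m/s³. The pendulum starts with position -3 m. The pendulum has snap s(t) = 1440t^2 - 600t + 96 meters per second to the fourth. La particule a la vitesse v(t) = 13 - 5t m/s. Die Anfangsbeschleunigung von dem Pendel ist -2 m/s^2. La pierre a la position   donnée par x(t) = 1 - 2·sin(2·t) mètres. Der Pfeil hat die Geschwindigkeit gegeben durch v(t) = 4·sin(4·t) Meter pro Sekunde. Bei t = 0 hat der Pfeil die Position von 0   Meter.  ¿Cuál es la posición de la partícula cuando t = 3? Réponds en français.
Nous devons intégrer notre équation de la vitesse v(t) = 13 - 5·t 1 fois. La primitive de la vitesse, avec x(0) = 38, donne la position: x(t) = -5·t^2/2 + 13·t + 38. En utilisant x(t) = -5·t^2/2 + 13·t + 38 et en substituant t = 3, nous trouvons x = 109/2.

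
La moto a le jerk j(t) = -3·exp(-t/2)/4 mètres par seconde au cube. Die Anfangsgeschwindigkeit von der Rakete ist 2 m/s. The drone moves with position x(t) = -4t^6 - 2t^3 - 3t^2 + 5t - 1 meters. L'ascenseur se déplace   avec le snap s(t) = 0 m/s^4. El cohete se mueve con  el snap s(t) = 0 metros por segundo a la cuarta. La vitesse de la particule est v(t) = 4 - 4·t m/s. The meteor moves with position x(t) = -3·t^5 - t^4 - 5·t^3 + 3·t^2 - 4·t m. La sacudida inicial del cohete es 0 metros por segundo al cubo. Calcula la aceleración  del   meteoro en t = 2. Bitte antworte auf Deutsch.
Ausgehend von der Position x(t) = -3·t^5 - t^4 - 5·t^3 + 3·t^2 - 4·t, nehmen wir 2 Ableitungen. Durch Ableiten von der Position erhalten wir die Geschwindigkeit: v(t) = -15·t^4 - 4·t^3 - 15·t^2 + 6·t - 4. Die Ableitung von der Geschwindigkeit ergibt die Beschleunigung: a(t) = -60·t^3 - 12·t^2 - 30·t + 6. Mit a(t) = -60·t^3 - 12·t^2 - 30·t + 6 und Einsetzen von t = 2, finden wir a = -582.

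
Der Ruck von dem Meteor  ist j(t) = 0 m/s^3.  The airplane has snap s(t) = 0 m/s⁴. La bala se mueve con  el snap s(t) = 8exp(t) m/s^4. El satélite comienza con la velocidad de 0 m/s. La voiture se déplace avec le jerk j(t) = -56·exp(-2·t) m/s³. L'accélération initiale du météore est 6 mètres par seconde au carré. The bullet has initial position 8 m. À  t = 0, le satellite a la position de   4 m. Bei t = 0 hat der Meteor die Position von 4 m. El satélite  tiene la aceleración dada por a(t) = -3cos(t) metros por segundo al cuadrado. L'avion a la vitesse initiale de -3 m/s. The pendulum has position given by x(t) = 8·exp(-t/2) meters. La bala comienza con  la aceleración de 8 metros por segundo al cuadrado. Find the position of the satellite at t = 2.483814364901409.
We need to integrate our acceleration equation a(t) = -3·cos(t) 2 times. The integral of acceleration, with v(0) = 0, gives velocity: v(t) = -3·sin(t). Finding the integral of v(t) and using x(0) = 4: x(t) = 3·cos(t) + 1. We have position x(t) = 3·cos(t) + 1. Substituting t = 2.483814364901409: x(2.483814364901409) = -1.37405734796494.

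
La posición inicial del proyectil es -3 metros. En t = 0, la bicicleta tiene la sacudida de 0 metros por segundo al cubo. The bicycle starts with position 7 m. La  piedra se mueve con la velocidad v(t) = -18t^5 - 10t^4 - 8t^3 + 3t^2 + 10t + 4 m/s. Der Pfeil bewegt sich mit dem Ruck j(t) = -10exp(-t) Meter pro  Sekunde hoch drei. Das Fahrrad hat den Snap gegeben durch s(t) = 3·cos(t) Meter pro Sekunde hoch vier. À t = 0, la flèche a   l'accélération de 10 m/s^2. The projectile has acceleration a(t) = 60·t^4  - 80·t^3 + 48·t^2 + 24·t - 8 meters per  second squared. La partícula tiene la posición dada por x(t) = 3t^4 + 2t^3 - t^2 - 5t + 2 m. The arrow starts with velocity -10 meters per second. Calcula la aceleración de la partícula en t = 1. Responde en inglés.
To solve this, we need to take 2 derivatives of our position equation x(t) = 3·t^4 + 2·t^3 - t^2 - 5·t + 2. Differentiating position, we get velocity: v(t) = 12·t^3 + 6·t^2 - 2·t - 5. Taking d/dt of v(t), we find a(t) = 36·t^2 + 12·t - 2. We have acceleration a(t) = 36·t^2 + 12·t - 2. Substituting t = 1: a(1) = 46.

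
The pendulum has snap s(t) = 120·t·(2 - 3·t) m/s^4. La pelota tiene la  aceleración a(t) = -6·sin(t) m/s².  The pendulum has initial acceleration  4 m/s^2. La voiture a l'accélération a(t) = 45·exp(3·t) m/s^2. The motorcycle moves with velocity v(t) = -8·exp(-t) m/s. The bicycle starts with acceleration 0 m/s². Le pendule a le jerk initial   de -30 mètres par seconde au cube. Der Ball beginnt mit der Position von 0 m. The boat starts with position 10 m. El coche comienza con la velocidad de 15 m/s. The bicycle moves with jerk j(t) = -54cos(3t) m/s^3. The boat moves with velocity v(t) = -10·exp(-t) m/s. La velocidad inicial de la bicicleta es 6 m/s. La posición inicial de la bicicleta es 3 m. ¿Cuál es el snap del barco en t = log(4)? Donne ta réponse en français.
Nous devons dériver notre équation de la vitesse v(t) = -10·exp(-t) 3 fois. En dérivant la vitesse, nous obtenons l'accélération: a(t) = 10·exp(-t). En prenant d/dt de a(t), nous trouvons j(t) = -10·exp(-t). En prenant d/dt de j(t), nous trouvons s(t) = 10·exp(-t). En utilisant s(t) = 10·exp(-t) et en substituant t = log(4), nous trouvons s = 5/2.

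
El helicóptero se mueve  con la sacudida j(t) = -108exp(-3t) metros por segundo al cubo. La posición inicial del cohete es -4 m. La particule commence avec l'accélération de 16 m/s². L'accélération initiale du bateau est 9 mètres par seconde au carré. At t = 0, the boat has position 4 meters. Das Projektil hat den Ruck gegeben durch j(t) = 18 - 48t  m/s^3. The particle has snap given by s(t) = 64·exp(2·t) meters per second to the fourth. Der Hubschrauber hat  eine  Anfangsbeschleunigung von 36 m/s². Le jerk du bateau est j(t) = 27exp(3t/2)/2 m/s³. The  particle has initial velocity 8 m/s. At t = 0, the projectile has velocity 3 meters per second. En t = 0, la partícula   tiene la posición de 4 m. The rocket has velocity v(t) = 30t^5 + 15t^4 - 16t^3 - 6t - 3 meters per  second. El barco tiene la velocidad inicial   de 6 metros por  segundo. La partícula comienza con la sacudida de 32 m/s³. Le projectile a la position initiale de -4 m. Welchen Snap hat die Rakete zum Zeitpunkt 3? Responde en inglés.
Starting from velocity v(t) = 30·t^5 + 15·t^4 - 16·t^3 - 6·t - 3, we take 3 derivatives. Differentiating velocity, we get acceleration: a(t) = 150·t^4 + 60·t^3 - 48·t^2 - 6. Differentiating acceleration, we get jerk: j(t) = 600·t^3 + 180·t^2 - 96·t. The derivative of jerk gives snap: s(t) = 1800·t^2 + 360·t - 96. Using s(t) = 1800·t^2 + 360·t - 96 and substituting t = 3, we find s = 17184.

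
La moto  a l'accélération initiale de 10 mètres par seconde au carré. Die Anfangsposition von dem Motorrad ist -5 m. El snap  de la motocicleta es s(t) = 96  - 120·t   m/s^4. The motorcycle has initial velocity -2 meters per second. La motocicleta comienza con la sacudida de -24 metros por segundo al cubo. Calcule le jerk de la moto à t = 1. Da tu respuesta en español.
Partiendo del snap s(t) = 96 - 120·t, tomamos 1 antiderivada. La antiderivada del snap es la sacudida. Usando j(0) = -24, obtenemos j(t) = -60·t^2 + 96·t - 24. Usando j(t) = -60·t^2 + 96·t - 24 y sustituyendo t = 1, encontramos j = 12.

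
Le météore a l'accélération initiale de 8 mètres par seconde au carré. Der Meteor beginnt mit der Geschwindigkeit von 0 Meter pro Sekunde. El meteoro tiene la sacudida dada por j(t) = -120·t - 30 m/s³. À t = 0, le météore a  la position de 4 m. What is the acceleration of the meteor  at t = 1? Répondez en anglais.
To find the answer, we compute 1 integral of j(t) = -120·t - 30. Finding the integral of j(t) and using a(0) = 8: a(t) = -60·t^2 - 30·t + 8. Using a(t) = -60·t^2 - 30·t + 8 and substituting t = 1, we find a = -82.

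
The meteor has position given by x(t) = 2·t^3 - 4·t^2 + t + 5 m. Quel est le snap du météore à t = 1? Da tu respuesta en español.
Debemos derivar nuestra ecuación de la posición x(t) = 2·t^3 - 4·t^2 + t + 5 4 veces. Derivando la posición, obtenemos la velocidad: v(t) = 6·t^2 - 8·t + 1. Tomando d/dt de v(t), encontramos a(t) = 12·t - 8. Derivando la aceleración, obtenemos la sacudida: j(t) = 12. La derivada de la sacudida da el snap: s(t) = 0. De la ecuación del snap s(t) = 0, sustituimos t = 1 para obtener s = 0.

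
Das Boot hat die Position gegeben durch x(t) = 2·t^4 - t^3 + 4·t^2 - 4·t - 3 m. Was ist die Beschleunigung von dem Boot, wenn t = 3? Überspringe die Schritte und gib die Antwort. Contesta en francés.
La réponse est 206.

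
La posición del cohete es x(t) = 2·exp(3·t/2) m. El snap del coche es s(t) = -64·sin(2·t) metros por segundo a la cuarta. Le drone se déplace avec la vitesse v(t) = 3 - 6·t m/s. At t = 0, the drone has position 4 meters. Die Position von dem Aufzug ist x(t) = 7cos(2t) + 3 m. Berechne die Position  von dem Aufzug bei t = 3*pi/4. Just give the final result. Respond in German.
Die Position bei t = 3*pi/4 ist x = 3.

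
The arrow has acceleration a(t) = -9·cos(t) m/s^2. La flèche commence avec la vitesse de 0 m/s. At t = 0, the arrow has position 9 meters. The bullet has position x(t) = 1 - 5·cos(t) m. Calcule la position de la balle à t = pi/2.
De l'équation de la position x(t) = 1 - 5·cos(t), nous substituons t = pi/2 pour obtenir x = 1.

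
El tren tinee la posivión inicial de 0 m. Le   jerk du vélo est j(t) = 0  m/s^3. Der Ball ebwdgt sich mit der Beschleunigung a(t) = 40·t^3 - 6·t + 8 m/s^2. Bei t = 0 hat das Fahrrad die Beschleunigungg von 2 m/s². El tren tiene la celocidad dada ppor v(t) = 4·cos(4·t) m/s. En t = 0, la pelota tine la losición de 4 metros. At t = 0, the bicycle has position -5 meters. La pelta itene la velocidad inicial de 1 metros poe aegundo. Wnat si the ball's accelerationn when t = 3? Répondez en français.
Nous avons l'accélération a(t) = 40·t^3 - 6·t + 8. En substituant t = 3: a(3) = 1070.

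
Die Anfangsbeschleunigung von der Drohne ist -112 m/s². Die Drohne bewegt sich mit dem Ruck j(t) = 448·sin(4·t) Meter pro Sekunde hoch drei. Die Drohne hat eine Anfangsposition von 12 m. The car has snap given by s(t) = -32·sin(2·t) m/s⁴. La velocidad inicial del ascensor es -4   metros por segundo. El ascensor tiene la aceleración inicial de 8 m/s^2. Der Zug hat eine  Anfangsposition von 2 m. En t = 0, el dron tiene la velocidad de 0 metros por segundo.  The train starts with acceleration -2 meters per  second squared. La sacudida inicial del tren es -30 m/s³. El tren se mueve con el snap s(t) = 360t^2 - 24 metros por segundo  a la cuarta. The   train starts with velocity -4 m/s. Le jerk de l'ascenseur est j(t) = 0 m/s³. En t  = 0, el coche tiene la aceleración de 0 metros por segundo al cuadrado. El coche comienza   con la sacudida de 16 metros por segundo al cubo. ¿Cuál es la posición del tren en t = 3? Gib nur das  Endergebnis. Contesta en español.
La posición en t = 3 es x = 494.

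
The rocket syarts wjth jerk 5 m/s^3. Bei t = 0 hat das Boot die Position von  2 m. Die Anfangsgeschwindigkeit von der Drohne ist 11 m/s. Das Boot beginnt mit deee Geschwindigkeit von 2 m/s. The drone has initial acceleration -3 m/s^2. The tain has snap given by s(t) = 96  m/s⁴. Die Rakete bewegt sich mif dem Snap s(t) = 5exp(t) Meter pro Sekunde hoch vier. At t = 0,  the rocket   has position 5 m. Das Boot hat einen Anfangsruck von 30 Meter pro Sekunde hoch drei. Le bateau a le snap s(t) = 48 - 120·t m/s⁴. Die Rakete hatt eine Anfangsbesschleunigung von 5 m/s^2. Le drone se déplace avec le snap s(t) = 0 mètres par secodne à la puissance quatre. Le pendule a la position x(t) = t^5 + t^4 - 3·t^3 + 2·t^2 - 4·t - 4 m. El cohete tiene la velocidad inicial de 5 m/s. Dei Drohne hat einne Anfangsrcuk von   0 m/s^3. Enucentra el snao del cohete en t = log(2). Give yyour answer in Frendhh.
De l'équation du snap s(t) = 5·exp(t), nous substituons t = log(2) pour obtenir s = 10.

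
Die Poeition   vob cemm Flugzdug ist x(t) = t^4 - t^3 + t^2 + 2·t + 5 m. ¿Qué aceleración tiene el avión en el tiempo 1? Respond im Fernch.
En partant de la position x(t) = t^4 - t^3 + t^2 + 2·t + 5, nous prenons 2 dérivées. En dérivant la position, nous obtenons la vitesse: v(t) = 4·t^3 - 3·t^2 + 2·t + 2. La dérivée de la vitesse donne l'accélération: a(t) = 12·t^2 - 6·t + 2. Nous avons l'accélération a(t) = 12·t^2 - 6·t + 2. En substituant t = 1: a(1) = 8.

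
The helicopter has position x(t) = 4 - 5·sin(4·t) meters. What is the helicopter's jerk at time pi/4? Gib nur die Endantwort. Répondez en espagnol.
j(pi/4) = -320.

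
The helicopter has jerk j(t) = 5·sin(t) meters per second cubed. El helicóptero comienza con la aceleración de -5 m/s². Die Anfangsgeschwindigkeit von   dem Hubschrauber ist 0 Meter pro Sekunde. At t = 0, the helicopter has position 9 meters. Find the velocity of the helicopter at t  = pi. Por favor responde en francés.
En partant du jerk j(t) = 5·sin(t), nous prenons 2 intégrales. L'intégrale du jerk est l'accélération. En utilisant a(0) = -5, nous obtenons a(t) = -5·cos(t). La primitive de l'accélération, avec v(0) = 0, donne la vitesse: v(t) = -5·sin(t). Nous avons la vitesse v(t) = -5·sin(t). En substituant t = pi: v(pi) = 0.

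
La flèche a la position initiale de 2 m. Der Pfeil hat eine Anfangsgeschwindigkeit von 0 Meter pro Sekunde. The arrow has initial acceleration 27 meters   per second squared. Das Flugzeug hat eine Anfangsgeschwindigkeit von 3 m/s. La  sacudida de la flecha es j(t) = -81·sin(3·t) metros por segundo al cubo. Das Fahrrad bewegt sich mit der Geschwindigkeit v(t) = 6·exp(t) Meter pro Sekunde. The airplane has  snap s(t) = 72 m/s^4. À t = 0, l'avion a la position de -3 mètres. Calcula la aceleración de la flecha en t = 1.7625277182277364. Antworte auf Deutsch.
Wir müssen unsere Gleichung für den Ruck j(t) = -81·sin(3·t) 1-mal integrieren. Mit ∫j(t)dt und Anwendung von a(0) = 27, finden wir a(t) = 27·cos(3·t). Mit a(t) = 27·cos(3·t) und Einsetzen von t = 1.7625277182277364, finden wir a = 14.6879387101886.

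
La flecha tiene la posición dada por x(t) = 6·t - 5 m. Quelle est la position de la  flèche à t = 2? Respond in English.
Using x(t) = 6·t - 5 and substituting t = 2, we find x = 7.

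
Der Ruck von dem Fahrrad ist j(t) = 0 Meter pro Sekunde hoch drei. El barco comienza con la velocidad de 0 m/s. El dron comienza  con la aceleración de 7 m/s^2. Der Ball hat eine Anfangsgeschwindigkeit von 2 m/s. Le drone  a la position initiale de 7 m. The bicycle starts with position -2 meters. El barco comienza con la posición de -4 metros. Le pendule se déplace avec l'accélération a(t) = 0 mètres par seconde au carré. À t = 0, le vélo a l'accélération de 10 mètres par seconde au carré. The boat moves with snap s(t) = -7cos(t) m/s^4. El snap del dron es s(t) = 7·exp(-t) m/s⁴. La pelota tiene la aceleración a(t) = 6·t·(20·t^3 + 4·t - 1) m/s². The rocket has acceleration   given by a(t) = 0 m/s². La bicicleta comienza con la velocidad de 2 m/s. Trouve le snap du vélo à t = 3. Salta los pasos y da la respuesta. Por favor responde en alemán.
Die Antwort ist 0.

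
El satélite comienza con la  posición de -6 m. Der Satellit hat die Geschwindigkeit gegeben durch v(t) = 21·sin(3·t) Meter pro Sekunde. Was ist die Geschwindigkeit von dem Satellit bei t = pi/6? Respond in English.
We have velocity v(t) = 21·sin(3·t). Substituting t = pi/6: v(pi/6) = 21.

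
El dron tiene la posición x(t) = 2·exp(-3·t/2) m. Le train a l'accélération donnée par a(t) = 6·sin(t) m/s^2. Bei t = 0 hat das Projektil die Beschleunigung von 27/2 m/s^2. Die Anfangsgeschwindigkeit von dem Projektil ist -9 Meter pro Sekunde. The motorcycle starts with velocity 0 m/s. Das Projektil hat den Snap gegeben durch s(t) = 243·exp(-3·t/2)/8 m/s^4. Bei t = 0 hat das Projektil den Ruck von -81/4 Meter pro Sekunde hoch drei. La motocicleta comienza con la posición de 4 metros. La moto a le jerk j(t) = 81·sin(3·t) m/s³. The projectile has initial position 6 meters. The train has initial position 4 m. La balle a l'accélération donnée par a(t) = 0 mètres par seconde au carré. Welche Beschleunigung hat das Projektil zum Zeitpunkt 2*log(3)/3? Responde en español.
Debemos encontrar la antiderivada de nuestra ecuación del snap s(t) = 243·exp(-3·t/2)/8 2 veces. Integrando el snap y usando la condición inicial j(0) = -81/4, obtenemos j(t) = -81·exp(-3·t/2)/4. La antiderivada de la sacudida, con a(0) = 27/2, da la aceleración: a(t) = 27·exp(-3·t/2)/2. Usando a(t) = 27·exp(-3·t/2)/2 y sustituyendo t = 2*log(3)/3, encontramos a = 9/2.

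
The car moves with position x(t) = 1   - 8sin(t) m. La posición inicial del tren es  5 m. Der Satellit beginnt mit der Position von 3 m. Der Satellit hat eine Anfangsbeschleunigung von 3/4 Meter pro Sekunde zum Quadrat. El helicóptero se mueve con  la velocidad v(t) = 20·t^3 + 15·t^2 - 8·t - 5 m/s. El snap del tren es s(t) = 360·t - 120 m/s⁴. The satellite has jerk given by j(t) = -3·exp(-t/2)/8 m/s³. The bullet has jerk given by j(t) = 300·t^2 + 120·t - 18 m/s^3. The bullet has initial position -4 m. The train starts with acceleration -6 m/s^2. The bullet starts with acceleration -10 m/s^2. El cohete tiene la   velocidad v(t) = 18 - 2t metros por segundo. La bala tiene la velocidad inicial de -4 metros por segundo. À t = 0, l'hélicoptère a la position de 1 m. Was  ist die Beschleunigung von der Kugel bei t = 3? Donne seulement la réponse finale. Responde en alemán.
Bei t = 3, a = 3176.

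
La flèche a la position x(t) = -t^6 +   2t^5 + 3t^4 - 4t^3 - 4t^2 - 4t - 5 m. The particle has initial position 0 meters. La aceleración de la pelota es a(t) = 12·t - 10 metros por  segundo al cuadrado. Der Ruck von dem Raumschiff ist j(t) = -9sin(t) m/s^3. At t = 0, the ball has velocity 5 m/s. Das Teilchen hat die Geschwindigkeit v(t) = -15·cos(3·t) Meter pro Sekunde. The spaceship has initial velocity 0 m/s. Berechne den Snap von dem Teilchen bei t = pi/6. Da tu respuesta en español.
Partiendo de la velocidad v(t) = -15·cos(3·t), tomamos 3 derivadas. Tomando d/dt de v(t), encontramos a(t) = 45·sin(3·t). Derivando la aceleración, obtenemos la sacudida: j(t) = 135·cos(3·t). Derivando la sacudida, obtenemos el snap: s(t) = -405·sin(3·t). Usando s(t) = -405·sin(3·t) y sustituyendo t = pi/6, encontramos s = -405.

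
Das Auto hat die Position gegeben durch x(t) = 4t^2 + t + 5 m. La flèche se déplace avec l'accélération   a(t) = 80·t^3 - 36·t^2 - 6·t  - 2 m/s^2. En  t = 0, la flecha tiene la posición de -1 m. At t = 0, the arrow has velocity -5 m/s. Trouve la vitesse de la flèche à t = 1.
En partant de l'accélération a(t) = 80·t^3 - 36·t^2 - 6·t - 2, nous prenons 1 intégrale. En intégrant l'accélération et en utilisant la condition initiale v(0) = -5, nous obtenons v(t) = 20·t^4 - 12·t^3 - 3·t^2 - 2·t - 5. Nous avons la vitesse v(t) = 20·t^4 - 12·t^3 - 3·t^2 - 2·t - 5. En substituant t = 1: v(1) = -2.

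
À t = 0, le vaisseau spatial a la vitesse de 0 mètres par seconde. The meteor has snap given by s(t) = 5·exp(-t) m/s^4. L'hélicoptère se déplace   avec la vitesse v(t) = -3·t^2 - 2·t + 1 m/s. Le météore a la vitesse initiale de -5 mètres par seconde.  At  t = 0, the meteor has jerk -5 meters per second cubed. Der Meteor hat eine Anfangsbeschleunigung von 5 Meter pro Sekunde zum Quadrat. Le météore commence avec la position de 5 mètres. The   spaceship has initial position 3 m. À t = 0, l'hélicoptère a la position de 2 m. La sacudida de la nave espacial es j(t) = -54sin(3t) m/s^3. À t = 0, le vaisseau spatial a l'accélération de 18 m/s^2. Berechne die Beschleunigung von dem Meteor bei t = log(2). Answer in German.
Um dies zu lösen, müssen wir 2 Integrale unserer Gleichung für den Snap s(t) = 5·exp(-t) finden. Mit ∫s(t)dt und Anwendung von j(0) = -5, finden wir j(t) = -5·exp(-t). Das Integral von dem Ruck ist die Beschleunigung. Mit a(0) = 5 erhalten wir a(t) = 5·exp(-t). Aus der Gleichung für die Beschleunigung a(t) = 5·exp(-t), setzen wir t = log(2) ein und erhalten a = 5/2.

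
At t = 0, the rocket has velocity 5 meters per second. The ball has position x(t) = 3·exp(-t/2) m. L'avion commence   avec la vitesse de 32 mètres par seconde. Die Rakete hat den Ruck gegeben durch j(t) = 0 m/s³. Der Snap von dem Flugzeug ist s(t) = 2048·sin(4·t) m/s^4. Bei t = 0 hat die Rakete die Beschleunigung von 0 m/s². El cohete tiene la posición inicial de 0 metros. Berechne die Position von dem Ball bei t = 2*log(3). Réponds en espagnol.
Usando x(t) = 3·exp(-t/2) y sustituyendo t = 2*log(3), encontramos x = 1.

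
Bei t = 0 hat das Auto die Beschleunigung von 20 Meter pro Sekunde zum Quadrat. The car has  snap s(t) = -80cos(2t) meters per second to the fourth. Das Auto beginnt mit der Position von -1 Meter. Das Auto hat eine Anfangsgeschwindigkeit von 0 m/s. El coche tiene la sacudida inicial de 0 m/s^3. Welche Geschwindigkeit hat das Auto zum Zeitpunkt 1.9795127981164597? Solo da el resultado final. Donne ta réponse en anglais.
At t = 1.9795127981164597, v = -7.29392121636132.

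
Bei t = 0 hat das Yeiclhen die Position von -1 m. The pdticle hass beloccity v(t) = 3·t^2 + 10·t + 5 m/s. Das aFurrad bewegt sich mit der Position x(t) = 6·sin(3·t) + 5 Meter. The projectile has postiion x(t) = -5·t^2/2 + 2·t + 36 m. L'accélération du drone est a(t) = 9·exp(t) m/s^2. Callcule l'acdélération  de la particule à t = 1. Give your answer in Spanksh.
Para resolver esto, necesitamos tomar 1 derivada de nuestra ecuación de la velocidad v(t) = 3·t^2 + 10·t + 5. La derivada de la velocidad da la aceleración: a(t) = 6·t + 10. Tenemos la aceleración a(t) = 6·t + 10. Sustituyendo t = 1: a(1) = 16.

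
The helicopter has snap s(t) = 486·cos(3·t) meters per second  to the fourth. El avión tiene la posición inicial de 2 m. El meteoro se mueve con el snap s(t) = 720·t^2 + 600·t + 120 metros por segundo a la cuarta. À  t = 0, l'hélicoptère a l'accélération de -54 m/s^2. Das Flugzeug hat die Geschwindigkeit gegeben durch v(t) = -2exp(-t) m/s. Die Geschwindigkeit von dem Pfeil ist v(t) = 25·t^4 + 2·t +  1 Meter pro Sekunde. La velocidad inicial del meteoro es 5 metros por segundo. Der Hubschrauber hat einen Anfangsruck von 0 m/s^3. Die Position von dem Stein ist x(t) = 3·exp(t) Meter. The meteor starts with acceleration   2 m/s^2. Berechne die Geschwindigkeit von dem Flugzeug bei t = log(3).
Aus der Gleichung für die Geschwindigkeit v(t) = -2·exp(-t), setzen wir t = log(3) ein und erhalten v = -2/3.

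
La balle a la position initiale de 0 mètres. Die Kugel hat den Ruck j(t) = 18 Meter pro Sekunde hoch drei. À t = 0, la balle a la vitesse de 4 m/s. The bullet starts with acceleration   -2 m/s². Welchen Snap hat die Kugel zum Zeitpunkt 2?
Um dies zu lösen, müssen wir 1 Ableitung unserer Gleichung für den Ruck j(t) = 18 nehmen. Mit d/dt von j(t) finden wir s(t) = 0. Wir haben den Snap s(t) = 0. Durch Einsetzen von t = 2: s(2) = 0.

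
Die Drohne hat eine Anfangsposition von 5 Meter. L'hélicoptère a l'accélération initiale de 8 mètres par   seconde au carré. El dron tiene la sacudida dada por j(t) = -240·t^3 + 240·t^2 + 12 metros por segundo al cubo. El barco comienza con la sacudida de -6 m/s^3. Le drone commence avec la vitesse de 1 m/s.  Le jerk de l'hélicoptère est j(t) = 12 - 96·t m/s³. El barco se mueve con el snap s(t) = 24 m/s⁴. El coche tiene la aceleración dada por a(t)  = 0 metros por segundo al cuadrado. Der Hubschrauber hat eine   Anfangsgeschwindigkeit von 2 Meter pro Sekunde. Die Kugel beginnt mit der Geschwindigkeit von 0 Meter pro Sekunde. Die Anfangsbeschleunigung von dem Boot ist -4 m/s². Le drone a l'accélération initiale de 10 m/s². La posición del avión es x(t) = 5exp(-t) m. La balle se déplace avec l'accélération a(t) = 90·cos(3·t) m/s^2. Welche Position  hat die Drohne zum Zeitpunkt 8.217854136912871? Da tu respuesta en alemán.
Wir müssen das Integral unserer Gleichung für den Ruck j(t) = -240·t^3 + 240·t^2 + 12 3-mal finden. Die Stammfunktion von dem Ruck ist die Beschleunigung. Mit a(0) = 10 erhalten wir a(t) = -60·t^4 + 80·t^3 + 12·t + 10. Die Stammfunktion von der Beschleunigung, mit v(0) = 1, ergibt die Geschwindigkeit: v(t) = -12·t^5 + 20·t^4 + 6·t^2 + 10·t + 1. Durch Integration von der Geschwindigkeit und Verwendung der Anfangsbedingung x(0) = 5, erhalten wir x(t) = -2·t^6 + 4·t^5 + 2·t^3 + 5·t^2 + t + 5. Mit x(t) = -2·t^6 + 4·t^5 + 2·t^3 + 5·t^2 + t + 5 und Einsetzen von t = 8.217854136912871, finden wir x = -464621.523354201.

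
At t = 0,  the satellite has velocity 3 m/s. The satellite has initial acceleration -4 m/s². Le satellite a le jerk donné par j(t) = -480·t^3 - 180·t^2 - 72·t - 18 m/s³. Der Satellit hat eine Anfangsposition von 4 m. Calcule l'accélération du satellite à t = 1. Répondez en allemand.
Um dies zu lösen, müssen wir 1 Stammfunktion unserer Gleichung für den Ruck j(t) = -480·t^3 - 180·t^2 - 72·t - 18 finden. Mit ∫j(t)dt und Anwendung von a(0) = -4, finden wir a(t) = -120·t^4 - 60·t^3 - 36·t^2 - 18·t - 4. Aus der Gleichung für die Beschleunigung a(t) = -120·t^4 - 60·t^3 - 36·t^2 - 18·t - 4, setzen wir t = 1 ein und erhalten a = -238.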